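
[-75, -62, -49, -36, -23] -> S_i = -75 + 13*i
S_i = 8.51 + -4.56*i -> [8.51, 3.95, -0.61, -5.17, -9.73]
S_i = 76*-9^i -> [76, -684, 6156, -55404, 498636]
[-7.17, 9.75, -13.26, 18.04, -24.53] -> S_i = -7.17*(-1.36)^i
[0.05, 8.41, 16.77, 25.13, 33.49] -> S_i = 0.05 + 8.36*i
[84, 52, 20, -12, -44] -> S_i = 84 + -32*i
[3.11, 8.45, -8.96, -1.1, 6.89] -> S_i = Random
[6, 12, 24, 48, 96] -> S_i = 6*2^i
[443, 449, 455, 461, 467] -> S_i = 443 + 6*i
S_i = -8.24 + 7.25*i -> [-8.24, -0.99, 6.26, 13.51, 20.76]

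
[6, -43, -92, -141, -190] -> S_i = 6 + -49*i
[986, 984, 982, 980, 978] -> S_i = 986 + -2*i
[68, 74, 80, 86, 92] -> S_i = 68 + 6*i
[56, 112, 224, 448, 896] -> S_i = 56*2^i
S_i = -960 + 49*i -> [-960, -911, -862, -813, -764]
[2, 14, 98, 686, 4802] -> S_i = 2*7^i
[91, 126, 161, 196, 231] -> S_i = 91 + 35*i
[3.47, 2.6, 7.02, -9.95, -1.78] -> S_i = Random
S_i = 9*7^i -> [9, 63, 441, 3087, 21609]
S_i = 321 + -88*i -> [321, 233, 145, 57, -31]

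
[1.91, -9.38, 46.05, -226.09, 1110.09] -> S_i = 1.91*(-4.91)^i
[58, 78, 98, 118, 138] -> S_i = 58 + 20*i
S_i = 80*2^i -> [80, 160, 320, 640, 1280]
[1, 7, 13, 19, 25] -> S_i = 1 + 6*i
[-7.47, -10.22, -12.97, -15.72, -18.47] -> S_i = -7.47 + -2.75*i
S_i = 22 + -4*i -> [22, 18, 14, 10, 6]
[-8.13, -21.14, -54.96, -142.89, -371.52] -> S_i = -8.13*2.60^i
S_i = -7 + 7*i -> [-7, 0, 7, 14, 21]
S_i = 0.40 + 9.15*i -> [0.4, 9.55, 18.7, 27.85, 37.0]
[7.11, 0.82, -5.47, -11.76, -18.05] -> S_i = 7.11 + -6.29*i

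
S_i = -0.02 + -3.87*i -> [-0.02, -3.89, -7.76, -11.63, -15.5]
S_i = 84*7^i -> [84, 588, 4116, 28812, 201684]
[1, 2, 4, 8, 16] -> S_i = 1*2^i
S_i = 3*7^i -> [3, 21, 147, 1029, 7203]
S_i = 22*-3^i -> [22, -66, 198, -594, 1782]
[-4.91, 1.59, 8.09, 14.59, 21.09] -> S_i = -4.91 + 6.50*i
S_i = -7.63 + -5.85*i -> [-7.63, -13.48, -19.33, -25.18, -31.03]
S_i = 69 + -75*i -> [69, -6, -81, -156, -231]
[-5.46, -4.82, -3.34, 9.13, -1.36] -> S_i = Random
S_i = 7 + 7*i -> [7, 14, 21, 28, 35]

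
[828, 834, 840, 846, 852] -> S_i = 828 + 6*i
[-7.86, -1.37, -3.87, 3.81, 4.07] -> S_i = Random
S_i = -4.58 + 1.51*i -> [-4.58, -3.07, -1.56, -0.05, 1.46]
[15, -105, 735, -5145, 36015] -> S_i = 15*-7^i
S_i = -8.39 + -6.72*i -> [-8.39, -15.11, -21.83, -28.55, -35.27]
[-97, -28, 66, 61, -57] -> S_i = Random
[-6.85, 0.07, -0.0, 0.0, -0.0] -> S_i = -6.85*(-0.01)^i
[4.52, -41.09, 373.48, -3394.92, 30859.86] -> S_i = 4.52*(-9.09)^i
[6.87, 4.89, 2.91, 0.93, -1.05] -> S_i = 6.87 + -1.98*i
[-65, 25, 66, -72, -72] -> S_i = Random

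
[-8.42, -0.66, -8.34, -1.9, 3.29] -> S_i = Random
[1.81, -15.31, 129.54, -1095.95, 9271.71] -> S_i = 1.81*(-8.46)^i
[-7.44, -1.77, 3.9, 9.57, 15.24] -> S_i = -7.44 + 5.67*i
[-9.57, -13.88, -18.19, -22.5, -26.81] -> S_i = -9.57 + -4.31*i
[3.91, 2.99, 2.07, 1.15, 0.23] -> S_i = 3.91 + -0.92*i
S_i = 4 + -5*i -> [4, -1, -6, -11, -16]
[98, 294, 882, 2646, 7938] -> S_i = 98*3^i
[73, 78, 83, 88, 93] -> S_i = 73 + 5*i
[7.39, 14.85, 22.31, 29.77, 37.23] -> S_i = 7.39 + 7.46*i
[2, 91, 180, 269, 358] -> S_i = 2 + 89*i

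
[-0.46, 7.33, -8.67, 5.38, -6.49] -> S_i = Random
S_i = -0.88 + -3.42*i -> [-0.88, -4.3, -7.72, -11.14, -14.56]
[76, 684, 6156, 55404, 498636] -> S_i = 76*9^i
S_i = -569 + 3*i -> [-569, -566, -563, -560, -557]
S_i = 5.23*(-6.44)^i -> [5.23, -33.68, 216.91, -1396.88, 8995.91]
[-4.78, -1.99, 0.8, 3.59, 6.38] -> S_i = -4.78 + 2.79*i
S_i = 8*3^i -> [8, 24, 72, 216, 648]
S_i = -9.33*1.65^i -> [-9.33, -15.39, -25.4, -41.91, -69.15]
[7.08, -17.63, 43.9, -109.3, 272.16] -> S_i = 7.08*(-2.49)^i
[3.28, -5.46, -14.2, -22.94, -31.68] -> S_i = 3.28 + -8.74*i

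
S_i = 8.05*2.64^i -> [8.05, 21.25, 56.11, 148.12, 391.03]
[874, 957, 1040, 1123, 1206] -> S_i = 874 + 83*i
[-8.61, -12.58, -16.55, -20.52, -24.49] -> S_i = -8.61 + -3.97*i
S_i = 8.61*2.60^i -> [8.61, 22.39, 58.2, 151.33, 393.46]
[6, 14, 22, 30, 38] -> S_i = 6 + 8*i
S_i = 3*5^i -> [3, 15, 75, 375, 1875]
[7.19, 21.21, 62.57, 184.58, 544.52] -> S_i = 7.19*2.95^i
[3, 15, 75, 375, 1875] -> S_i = 3*5^i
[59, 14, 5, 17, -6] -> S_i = Random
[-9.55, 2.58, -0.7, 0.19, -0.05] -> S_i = -9.55*(-0.27)^i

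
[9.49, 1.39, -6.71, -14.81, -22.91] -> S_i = 9.49 + -8.10*i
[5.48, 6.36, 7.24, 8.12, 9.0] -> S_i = 5.48 + 0.88*i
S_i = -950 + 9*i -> [-950, -941, -932, -923, -914]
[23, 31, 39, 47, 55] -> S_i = 23 + 8*i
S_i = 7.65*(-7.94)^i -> [7.65, -60.74, 482.28, -3829.33, 30404.89]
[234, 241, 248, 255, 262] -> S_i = 234 + 7*i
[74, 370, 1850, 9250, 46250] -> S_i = 74*5^i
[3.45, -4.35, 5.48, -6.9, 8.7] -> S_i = 3.45*(-1.26)^i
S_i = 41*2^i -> [41, 82, 164, 328, 656]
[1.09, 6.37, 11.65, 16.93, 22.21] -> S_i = 1.09 + 5.28*i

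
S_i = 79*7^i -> [79, 553, 3871, 27097, 189679]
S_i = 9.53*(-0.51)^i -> [9.53, -4.86, 2.48, -1.26, 0.64]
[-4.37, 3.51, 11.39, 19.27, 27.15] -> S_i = -4.37 + 7.88*i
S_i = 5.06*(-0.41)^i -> [5.06, -2.07, 0.85, -0.35, 0.14]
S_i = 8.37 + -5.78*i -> [8.37, 2.59, -3.19, -8.97, -14.75]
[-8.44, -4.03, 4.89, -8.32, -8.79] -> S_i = Random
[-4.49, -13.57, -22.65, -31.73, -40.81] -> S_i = -4.49 + -9.08*i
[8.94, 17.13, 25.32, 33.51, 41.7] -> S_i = 8.94 + 8.19*i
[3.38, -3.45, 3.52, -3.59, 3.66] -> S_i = 3.38*(-1.02)^i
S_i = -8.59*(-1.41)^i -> [-8.59, 12.11, -17.08, 24.08, -33.95]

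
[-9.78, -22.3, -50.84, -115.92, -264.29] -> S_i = -9.78*2.28^i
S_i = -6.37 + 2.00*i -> [-6.37, -4.37, -2.37, -0.37, 1.63]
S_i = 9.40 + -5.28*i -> [9.4, 4.12, -1.16, -6.44, -11.72]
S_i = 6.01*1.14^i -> [6.01, 6.85, 7.81, 8.9, 10.15]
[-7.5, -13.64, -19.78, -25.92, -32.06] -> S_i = -7.50 + -6.14*i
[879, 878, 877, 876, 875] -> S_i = 879 + -1*i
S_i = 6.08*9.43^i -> [6.08, 57.33, 540.66, 5098.46, 48078.44]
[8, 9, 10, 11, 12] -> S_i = 8 + 1*i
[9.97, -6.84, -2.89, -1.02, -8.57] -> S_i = Random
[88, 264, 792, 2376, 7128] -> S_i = 88*3^i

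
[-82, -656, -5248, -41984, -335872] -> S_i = -82*8^i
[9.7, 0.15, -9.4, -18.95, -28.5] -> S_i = 9.70 + -9.55*i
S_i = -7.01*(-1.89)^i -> [-7.01, 13.25, -25.04, 47.33, -89.45]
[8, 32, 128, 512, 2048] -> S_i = 8*4^i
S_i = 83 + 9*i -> [83, 92, 101, 110, 119]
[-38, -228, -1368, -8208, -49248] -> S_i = -38*6^i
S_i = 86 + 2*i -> [86, 88, 90, 92, 94]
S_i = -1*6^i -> [-1, -6, -36, -216, -1296]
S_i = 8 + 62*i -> [8, 70, 132, 194, 256]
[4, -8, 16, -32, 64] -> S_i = 4*-2^i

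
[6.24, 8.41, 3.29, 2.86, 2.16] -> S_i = Random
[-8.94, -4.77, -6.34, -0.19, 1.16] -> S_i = Random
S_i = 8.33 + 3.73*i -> [8.33, 12.06, 15.79, 19.52, 23.25]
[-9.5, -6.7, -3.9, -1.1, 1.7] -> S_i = -9.50 + 2.80*i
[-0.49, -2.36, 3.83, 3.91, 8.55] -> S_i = Random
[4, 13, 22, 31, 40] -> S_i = 4 + 9*i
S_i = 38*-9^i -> [38, -342, 3078, -27702, 249318]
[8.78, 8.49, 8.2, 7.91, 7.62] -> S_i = 8.78 + -0.29*i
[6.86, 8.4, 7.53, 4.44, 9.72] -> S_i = Random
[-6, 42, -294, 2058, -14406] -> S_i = -6*-7^i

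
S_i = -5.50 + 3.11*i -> [-5.5, -2.39, 0.72, 3.83, 6.94]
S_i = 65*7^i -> [65, 455, 3185, 22295, 156065]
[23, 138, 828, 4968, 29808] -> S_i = 23*6^i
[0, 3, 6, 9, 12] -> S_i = 0 + 3*i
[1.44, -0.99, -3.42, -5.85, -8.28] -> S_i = 1.44 + -2.43*i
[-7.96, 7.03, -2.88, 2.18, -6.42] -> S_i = Random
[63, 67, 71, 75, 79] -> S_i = 63 + 4*i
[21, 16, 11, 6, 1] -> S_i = 21 + -5*i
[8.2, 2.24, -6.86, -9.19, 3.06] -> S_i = Random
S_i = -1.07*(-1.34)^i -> [-1.07, 1.43, -1.92, 2.57, -3.45]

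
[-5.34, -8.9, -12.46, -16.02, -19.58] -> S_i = -5.34 + -3.56*i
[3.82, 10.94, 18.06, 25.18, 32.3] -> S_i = 3.82 + 7.12*i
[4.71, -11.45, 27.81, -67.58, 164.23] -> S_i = 4.71*(-2.43)^i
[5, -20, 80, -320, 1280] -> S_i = 5*-4^i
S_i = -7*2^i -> [-7, -14, -28, -56, -112]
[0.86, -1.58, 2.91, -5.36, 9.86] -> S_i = 0.86*(-1.84)^i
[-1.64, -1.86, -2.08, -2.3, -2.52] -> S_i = -1.64 + -0.22*i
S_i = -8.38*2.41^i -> [-8.38, -20.2, -48.67, -117.3, -282.69]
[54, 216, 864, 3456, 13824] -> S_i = 54*4^i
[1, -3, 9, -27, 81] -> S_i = 1*-3^i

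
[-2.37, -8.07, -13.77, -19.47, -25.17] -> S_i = -2.37 + -5.70*i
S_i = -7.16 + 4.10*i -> [-7.16, -3.06, 1.04, 5.14, 9.24]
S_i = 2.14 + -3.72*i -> [2.14, -1.58, -5.3, -9.02, -12.74]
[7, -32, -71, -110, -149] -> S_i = 7 + -39*i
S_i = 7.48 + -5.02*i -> [7.48, 2.46, -2.56, -7.58, -12.6]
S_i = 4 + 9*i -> [4, 13, 22, 31, 40]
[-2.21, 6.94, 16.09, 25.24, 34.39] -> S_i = -2.21 + 9.15*i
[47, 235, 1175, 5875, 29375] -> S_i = 47*5^i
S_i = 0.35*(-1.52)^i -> [0.35, -0.53, 0.81, -1.23, 1.87]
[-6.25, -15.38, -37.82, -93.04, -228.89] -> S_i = -6.25*2.46^i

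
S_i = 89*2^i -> [89, 178, 356, 712, 1424]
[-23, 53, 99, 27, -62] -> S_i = Random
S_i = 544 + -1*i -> [544, 543, 542, 541, 540]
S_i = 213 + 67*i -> [213, 280, 347, 414, 481]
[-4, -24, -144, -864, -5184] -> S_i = -4*6^i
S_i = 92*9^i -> [92, 828, 7452, 67068, 603612]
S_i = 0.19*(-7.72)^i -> [0.19, -1.47, 11.32, -87.42, 674.87]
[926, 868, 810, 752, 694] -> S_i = 926 + -58*i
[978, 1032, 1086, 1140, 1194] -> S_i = 978 + 54*i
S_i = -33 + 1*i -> [-33, -32, -31, -30, -29]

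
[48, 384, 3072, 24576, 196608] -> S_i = 48*8^i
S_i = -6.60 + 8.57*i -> [-6.6, 1.97, 10.54, 19.11, 27.68]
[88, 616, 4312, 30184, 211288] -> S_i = 88*7^i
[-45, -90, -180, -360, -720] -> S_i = -45*2^i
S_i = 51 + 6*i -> [51, 57, 63, 69, 75]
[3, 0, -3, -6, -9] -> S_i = 3 + -3*i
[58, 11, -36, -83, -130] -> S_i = 58 + -47*i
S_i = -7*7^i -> [-7, -49, -343, -2401, -16807]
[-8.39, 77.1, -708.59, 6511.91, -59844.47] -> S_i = -8.39*(-9.19)^i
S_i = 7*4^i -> [7, 28, 112, 448, 1792]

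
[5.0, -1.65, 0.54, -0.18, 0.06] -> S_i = 5.00*(-0.33)^i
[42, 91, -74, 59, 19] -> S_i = Random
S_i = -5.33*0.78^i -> [-5.33, -4.16, -3.24, -2.53, -1.97]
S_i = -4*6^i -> [-4, -24, -144, -864, -5184]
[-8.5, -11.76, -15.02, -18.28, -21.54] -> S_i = -8.50 + -3.26*i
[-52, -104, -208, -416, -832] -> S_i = -52*2^i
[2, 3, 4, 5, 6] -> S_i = 2 + 1*i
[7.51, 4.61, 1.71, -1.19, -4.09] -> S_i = 7.51 + -2.90*i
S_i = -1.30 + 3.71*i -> [-1.3, 2.41, 6.12, 9.83, 13.54]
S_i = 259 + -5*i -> [259, 254, 249, 244, 239]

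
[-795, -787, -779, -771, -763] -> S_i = -795 + 8*i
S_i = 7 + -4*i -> [7, 3, -1, -5, -9]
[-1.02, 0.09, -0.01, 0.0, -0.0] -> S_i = -1.02*(-0.09)^i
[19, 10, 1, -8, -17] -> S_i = 19 + -9*i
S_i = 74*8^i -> [74, 592, 4736, 37888, 303104]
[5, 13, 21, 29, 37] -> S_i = 5 + 8*i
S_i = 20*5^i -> [20, 100, 500, 2500, 12500]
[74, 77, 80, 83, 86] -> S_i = 74 + 3*i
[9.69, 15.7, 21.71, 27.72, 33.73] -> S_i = 9.69 + 6.01*i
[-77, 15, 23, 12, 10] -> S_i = Random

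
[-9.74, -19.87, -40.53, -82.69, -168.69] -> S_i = -9.74*2.04^i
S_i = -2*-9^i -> [-2, 18, -162, 1458, -13122]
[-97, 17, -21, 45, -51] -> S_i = Random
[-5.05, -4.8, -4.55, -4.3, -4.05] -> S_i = -5.05 + 0.25*i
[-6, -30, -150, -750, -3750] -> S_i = -6*5^i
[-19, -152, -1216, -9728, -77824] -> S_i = -19*8^i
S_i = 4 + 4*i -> [4, 8, 12, 16, 20]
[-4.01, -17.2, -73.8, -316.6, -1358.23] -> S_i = -4.01*4.29^i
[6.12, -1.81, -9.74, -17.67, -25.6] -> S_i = 6.12 + -7.93*i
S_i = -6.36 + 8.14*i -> [-6.36, 1.78, 9.92, 18.06, 26.2]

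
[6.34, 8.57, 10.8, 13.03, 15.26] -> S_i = 6.34 + 2.23*i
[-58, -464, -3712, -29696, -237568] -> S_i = -58*8^i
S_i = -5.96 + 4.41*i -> [-5.96, -1.55, 2.86, 7.27, 11.68]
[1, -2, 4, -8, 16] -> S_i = 1*-2^i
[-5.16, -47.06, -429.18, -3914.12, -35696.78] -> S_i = -5.16*9.12^i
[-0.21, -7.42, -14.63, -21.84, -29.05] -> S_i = -0.21 + -7.21*i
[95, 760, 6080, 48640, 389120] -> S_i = 95*8^i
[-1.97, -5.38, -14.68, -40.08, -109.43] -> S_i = -1.97*2.73^i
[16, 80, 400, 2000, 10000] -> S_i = 16*5^i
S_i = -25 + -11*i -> [-25, -36, -47, -58, -69]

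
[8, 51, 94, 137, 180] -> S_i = 8 + 43*i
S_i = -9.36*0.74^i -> [-9.36, -6.93, -5.13, -3.79, -2.81]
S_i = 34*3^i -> [34, 102, 306, 918, 2754]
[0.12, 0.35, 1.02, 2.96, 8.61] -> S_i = 0.12*2.91^i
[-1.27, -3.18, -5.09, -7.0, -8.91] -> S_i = -1.27 + -1.91*i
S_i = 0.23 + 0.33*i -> [0.23, 0.56, 0.89, 1.22, 1.55]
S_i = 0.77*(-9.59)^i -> [0.77, -7.38, 70.82, -679.12, 6512.76]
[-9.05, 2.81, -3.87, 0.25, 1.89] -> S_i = Random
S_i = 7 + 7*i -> [7, 14, 21, 28, 35]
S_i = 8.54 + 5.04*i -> [8.54, 13.58, 18.62, 23.66, 28.7]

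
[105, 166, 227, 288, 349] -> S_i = 105 + 61*i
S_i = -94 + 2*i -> [-94, -92, -90, -88, -86]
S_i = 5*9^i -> [5, 45, 405, 3645, 32805]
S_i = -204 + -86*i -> [-204, -290, -376, -462, -548]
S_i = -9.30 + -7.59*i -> [-9.3, -16.89, -24.48, -32.07, -39.66]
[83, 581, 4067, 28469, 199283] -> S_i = 83*7^i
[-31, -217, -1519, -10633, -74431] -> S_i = -31*7^i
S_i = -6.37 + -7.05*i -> [-6.37, -13.42, -20.47, -27.52, -34.57]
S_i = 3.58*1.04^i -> [3.58, 3.72, 3.87, 4.03, 4.19]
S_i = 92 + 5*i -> [92, 97, 102, 107, 112]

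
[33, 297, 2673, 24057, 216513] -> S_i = 33*9^i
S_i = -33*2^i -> [-33, -66, -132, -264, -528]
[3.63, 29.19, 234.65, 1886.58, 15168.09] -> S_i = 3.63*8.04^i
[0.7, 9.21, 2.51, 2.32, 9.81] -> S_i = Random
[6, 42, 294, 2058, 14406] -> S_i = 6*7^i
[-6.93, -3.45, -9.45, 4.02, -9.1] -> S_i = Random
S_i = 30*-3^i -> [30, -90, 270, -810, 2430]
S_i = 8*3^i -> [8, 24, 72, 216, 648]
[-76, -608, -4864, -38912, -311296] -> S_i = -76*8^i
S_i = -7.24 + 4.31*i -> [-7.24, -2.93, 1.38, 5.69, 10.0]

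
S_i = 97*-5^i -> [97, -485, 2425, -12125, 60625]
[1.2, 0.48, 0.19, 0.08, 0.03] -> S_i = 1.20*0.40^i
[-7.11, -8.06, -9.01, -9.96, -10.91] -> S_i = -7.11 + -0.95*i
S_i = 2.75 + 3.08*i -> [2.75, 5.83, 8.91, 11.99, 15.07]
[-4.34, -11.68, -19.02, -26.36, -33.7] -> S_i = -4.34 + -7.34*i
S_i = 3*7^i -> [3, 21, 147, 1029, 7203]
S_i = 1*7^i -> [1, 7, 49, 343, 2401]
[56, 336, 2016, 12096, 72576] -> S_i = 56*6^i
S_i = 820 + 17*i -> [820, 837, 854, 871, 888]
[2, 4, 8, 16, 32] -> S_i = 2*2^i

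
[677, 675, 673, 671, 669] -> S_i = 677 + -2*i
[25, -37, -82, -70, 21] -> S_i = Random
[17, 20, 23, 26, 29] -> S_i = 17 + 3*i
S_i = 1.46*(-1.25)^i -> [1.46, -1.82, 2.28, -2.85, 3.56]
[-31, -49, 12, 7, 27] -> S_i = Random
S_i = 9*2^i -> [9, 18, 36, 72, 144]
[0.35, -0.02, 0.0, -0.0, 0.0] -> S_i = 0.35*(-0.06)^i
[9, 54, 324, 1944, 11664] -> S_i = 9*6^i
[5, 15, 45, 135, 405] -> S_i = 5*3^i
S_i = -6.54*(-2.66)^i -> [-6.54, 17.4, -46.27, 123.09, -327.42]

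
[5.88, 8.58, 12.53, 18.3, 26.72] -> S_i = 5.88*1.46^i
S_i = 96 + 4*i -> [96, 100, 104, 108, 112]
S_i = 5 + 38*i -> [5, 43, 81, 119, 157]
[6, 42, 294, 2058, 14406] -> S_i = 6*7^i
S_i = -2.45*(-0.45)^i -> [-2.45, 1.1, -0.5, 0.22, -0.1]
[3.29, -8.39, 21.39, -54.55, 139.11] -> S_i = 3.29*(-2.55)^i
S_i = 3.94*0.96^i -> [3.94, 3.78, 3.63, 3.49, 3.35]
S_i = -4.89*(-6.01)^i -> [-4.89, 29.39, -176.63, 1061.53, -6379.8]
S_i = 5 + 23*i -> [5, 28, 51, 74, 97]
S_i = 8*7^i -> [8, 56, 392, 2744, 19208]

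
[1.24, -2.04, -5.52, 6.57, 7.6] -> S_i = Random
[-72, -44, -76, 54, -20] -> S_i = Random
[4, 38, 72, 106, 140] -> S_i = 4 + 34*i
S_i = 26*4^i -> [26, 104, 416, 1664, 6656]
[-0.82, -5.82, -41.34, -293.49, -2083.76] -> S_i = -0.82*7.10^i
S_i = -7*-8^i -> [-7, 56, -448, 3584, -28672]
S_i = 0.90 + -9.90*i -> [0.9, -9.0, -18.9, -28.8, -38.7]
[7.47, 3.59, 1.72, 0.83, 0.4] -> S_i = 7.47*0.48^i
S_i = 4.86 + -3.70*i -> [4.86, 1.16, -2.54, -6.24, -9.94]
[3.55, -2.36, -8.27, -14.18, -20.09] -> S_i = 3.55 + -5.91*i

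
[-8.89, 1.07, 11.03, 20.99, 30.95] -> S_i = -8.89 + 9.96*i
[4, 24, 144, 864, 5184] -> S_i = 4*6^i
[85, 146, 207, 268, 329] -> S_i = 85 + 61*i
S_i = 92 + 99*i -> [92, 191, 290, 389, 488]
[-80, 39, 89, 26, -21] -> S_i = Random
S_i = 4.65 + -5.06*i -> [4.65, -0.41, -5.47, -10.53, -15.59]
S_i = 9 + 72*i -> [9, 81, 153, 225, 297]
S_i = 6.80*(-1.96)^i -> [6.8, -13.33, 26.12, -51.2, 100.35]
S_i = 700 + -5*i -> [700, 695, 690, 685, 680]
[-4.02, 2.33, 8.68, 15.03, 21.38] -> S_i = -4.02 + 6.35*i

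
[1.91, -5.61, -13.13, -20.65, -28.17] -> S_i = 1.91 + -7.52*i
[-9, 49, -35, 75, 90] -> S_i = Random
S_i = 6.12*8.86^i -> [6.12, 54.22, 480.42, 4256.5, 37712.59]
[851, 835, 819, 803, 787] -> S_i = 851 + -16*i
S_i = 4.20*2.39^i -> [4.2, 10.04, 23.99, 57.34, 137.04]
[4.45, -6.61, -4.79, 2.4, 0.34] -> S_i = Random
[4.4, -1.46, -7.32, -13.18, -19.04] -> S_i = 4.40 + -5.86*i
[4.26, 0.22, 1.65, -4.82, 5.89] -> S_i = Random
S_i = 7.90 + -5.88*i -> [7.9, 2.02, -3.86, -9.74, -15.62]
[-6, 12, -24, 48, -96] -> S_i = -6*-2^i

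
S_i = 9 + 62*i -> [9, 71, 133, 195, 257]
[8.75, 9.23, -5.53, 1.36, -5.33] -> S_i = Random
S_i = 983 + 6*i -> [983, 989, 995, 1001, 1007]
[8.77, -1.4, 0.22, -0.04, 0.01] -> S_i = 8.77*(-0.16)^i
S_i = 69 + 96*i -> [69, 165, 261, 357, 453]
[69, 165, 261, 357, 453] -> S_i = 69 + 96*i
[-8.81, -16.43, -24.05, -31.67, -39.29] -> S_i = -8.81 + -7.62*i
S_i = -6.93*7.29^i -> [-6.93, -50.52, -368.29, -2684.82, -19572.37]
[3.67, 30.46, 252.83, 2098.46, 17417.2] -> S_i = 3.67*8.30^i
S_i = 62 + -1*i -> [62, 61, 60, 59, 58]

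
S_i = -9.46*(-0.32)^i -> [-9.46, 3.03, -0.97, 0.31, -0.1]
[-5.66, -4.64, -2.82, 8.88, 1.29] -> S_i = Random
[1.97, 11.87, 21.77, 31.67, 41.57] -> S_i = 1.97 + 9.90*i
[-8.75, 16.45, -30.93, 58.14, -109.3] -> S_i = -8.75*(-1.88)^i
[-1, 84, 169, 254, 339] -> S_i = -1 + 85*i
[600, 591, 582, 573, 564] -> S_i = 600 + -9*i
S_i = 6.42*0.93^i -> [6.42, 5.97, 5.55, 5.16, 4.8]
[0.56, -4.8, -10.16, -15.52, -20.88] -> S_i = 0.56 + -5.36*i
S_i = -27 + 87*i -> [-27, 60, 147, 234, 321]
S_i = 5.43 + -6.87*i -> [5.43, -1.44, -8.31, -15.18, -22.05]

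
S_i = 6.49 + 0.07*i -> [6.49, 6.56, 6.63, 6.7, 6.77]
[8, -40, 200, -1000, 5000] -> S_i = 8*-5^i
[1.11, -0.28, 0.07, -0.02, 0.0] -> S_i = 1.11*(-0.25)^i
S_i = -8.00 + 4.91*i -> [-8.0, -3.09, 1.82, 6.73, 11.64]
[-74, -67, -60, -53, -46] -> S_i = -74 + 7*i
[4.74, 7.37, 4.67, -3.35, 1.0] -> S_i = Random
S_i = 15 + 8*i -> [15, 23, 31, 39, 47]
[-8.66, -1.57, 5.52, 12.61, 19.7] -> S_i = -8.66 + 7.09*i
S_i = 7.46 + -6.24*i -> [7.46, 1.22, -5.02, -11.26, -17.5]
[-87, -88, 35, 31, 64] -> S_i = Random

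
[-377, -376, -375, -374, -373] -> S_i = -377 + 1*i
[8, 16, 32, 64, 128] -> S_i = 8*2^i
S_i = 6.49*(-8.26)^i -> [6.49, -53.61, 442.8, -3657.5, 30210.99]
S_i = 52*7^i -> [52, 364, 2548, 17836, 124852]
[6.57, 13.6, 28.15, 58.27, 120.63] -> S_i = 6.57*2.07^i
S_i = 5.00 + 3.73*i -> [5.0, 8.73, 12.46, 16.19, 19.92]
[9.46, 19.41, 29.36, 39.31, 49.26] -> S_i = 9.46 + 9.95*i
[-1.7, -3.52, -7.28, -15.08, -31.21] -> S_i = -1.70*2.07^i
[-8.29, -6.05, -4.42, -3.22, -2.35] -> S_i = -8.29*0.73^i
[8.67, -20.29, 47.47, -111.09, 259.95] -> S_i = 8.67*(-2.34)^i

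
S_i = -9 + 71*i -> [-9, 62, 133, 204, 275]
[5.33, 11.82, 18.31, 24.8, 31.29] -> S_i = 5.33 + 6.49*i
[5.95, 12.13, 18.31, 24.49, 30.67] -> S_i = 5.95 + 6.18*i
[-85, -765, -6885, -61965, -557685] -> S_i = -85*9^i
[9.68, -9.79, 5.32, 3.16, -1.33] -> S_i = Random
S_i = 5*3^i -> [5, 15, 45, 135, 405]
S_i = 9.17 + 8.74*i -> [9.17, 17.91, 26.65, 35.39, 44.13]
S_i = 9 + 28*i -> [9, 37, 65, 93, 121]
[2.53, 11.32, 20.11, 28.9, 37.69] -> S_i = 2.53 + 8.79*i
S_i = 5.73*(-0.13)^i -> [5.73, -0.74, 0.1, -0.01, 0.0]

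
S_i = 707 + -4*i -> [707, 703, 699, 695, 691]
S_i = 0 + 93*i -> [0, 93, 186, 279, 372]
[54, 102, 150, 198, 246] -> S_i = 54 + 48*i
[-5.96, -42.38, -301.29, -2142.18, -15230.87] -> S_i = -5.96*7.11^i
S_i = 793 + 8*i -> [793, 801, 809, 817, 825]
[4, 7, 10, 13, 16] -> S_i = 4 + 3*i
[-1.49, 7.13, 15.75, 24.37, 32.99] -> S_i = -1.49 + 8.62*i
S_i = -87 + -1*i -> [-87, -88, -89, -90, -91]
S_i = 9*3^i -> [9, 27, 81, 243, 729]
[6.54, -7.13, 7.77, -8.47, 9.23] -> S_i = 6.54*(-1.09)^i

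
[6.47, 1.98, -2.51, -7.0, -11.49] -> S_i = 6.47 + -4.49*i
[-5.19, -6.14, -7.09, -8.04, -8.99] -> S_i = -5.19 + -0.95*i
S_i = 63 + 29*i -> [63, 92, 121, 150, 179]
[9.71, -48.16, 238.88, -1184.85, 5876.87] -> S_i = 9.71*(-4.96)^i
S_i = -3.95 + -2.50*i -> [-3.95, -6.45, -8.95, -11.45, -13.95]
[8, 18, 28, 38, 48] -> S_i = 8 + 10*i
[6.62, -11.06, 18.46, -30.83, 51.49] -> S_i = 6.62*(-1.67)^i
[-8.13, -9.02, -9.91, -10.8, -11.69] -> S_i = -8.13 + -0.89*i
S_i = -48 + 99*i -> [-48, 51, 150, 249, 348]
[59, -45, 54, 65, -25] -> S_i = Random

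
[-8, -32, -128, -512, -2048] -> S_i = -8*4^i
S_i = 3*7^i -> [3, 21, 147, 1029, 7203]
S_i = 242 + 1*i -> [242, 243, 244, 245, 246]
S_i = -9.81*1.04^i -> [-9.81, -10.2, -10.61, -11.03, -11.48]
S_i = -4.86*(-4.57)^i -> [-4.86, 22.21, -101.5, 463.86, -2119.83]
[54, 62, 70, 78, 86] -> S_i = 54 + 8*i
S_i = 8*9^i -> [8, 72, 648, 5832, 52488]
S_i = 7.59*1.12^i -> [7.59, 8.5, 9.52, 10.66, 11.94]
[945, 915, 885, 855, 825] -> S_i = 945 + -30*i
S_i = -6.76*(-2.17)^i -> [-6.76, 14.67, -31.83, 69.08, -149.89]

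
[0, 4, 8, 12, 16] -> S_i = 0 + 4*i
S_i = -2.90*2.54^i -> [-2.9, -7.37, -18.71, -47.52, -120.71]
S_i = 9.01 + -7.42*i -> [9.01, 1.59, -5.83, -13.25, -20.67]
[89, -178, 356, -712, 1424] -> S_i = 89*-2^i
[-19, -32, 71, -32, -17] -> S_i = Random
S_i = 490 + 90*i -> [490, 580, 670, 760, 850]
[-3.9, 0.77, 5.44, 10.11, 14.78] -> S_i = -3.90 + 4.67*i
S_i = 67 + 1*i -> [67, 68, 69, 70, 71]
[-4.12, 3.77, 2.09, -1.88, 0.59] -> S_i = Random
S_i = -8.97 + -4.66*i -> [-8.97, -13.63, -18.29, -22.95, -27.61]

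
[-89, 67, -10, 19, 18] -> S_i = Random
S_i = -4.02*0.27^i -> [-4.02, -1.09, -0.29, -0.08, -0.02]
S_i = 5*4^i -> [5, 20, 80, 320, 1280]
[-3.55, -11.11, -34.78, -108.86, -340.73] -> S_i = -3.55*3.13^i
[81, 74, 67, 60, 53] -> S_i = 81 + -7*i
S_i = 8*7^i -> [8, 56, 392, 2744, 19208]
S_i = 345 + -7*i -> [345, 338, 331, 324, 317]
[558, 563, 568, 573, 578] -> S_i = 558 + 5*i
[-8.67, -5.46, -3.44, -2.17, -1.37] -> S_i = -8.67*0.63^i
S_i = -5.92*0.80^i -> [-5.92, -4.74, -3.79, -3.03, -2.42]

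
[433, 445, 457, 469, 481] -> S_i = 433 + 12*i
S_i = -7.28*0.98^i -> [-7.28, -7.13, -6.99, -6.85, -6.71]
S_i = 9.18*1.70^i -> [9.18, 15.61, 26.53, 45.1, 76.67]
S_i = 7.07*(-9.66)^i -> [7.07, -68.3, 659.74, -6373.1, 61564.15]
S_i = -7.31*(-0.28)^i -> [-7.31, 2.05, -0.57, 0.16, -0.04]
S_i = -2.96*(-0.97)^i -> [-2.96, 2.87, -2.79, 2.7, -2.62]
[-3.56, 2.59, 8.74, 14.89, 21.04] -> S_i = -3.56 + 6.15*i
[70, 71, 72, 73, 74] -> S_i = 70 + 1*i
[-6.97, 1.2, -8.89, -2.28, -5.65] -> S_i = Random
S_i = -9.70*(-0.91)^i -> [-9.7, 8.83, -8.03, 7.31, -6.65]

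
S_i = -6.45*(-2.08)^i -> [-6.45, 13.42, -27.91, 58.04, -120.73]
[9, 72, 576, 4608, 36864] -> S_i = 9*8^i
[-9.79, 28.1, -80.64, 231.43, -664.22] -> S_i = -9.79*(-2.87)^i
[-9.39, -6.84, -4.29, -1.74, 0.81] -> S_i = -9.39 + 2.55*i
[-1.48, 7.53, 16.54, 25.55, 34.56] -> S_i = -1.48 + 9.01*i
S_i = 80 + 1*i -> [80, 81, 82, 83, 84]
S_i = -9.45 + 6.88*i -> [-9.45, -2.57, 4.31, 11.19, 18.07]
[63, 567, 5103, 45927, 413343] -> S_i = 63*9^i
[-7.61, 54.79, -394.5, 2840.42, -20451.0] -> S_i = -7.61*(-7.20)^i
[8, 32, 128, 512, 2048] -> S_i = 8*4^i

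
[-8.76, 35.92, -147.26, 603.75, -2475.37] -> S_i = -8.76*(-4.10)^i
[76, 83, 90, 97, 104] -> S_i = 76 + 7*i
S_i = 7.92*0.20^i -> [7.92, 1.58, 0.32, 0.06, 0.01]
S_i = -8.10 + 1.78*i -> [-8.1, -6.32, -4.54, -2.76, -0.98]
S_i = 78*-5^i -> [78, -390, 1950, -9750, 48750]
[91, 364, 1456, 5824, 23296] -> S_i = 91*4^i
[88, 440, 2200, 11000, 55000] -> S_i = 88*5^i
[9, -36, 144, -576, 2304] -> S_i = 9*-4^i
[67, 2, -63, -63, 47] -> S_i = Random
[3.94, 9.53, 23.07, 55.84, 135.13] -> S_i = 3.94*2.42^i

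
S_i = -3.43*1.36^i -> [-3.43, -4.66, -6.34, -8.63, -11.73]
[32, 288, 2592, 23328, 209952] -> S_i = 32*9^i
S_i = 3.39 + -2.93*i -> [3.39, 0.46, -2.47, -5.4, -8.33]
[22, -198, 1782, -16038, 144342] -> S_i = 22*-9^i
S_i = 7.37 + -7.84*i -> [7.37, -0.47, -8.31, -16.15, -23.99]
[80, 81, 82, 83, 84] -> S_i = 80 + 1*i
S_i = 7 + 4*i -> [7, 11, 15, 19, 23]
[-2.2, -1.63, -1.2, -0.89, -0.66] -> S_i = -2.20*0.74^i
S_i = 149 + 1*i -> [149, 150, 151, 152, 153]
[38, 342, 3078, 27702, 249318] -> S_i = 38*9^i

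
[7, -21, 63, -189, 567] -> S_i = 7*-3^i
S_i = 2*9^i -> [2, 18, 162, 1458, 13122]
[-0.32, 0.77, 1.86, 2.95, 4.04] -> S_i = -0.32 + 1.09*i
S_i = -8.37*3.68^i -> [-8.37, -30.8, -113.35, -417.13, -1535.03]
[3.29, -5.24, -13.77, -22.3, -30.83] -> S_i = 3.29 + -8.53*i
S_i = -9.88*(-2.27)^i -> [-9.88, 22.43, -50.91, 115.57, -262.34]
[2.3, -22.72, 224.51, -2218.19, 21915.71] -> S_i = 2.30*(-9.88)^i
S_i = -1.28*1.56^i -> [-1.28, -2.0, -3.12, -4.86, -7.58]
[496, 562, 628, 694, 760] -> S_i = 496 + 66*i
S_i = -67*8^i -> [-67, -536, -4288, -34304, -274432]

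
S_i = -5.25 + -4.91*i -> [-5.25, -10.16, -15.07, -19.98, -24.89]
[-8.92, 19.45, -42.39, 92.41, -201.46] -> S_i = -8.92*(-2.18)^i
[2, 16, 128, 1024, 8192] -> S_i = 2*8^i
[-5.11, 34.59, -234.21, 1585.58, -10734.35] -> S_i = -5.11*(-6.77)^i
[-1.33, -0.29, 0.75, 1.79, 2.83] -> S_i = -1.33 + 1.04*i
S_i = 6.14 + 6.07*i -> [6.14, 12.21, 18.28, 24.35, 30.42]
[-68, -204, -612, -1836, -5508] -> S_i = -68*3^i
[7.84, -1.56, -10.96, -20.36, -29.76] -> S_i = 7.84 + -9.40*i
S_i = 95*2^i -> [95, 190, 380, 760, 1520]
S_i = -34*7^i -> [-34, -238, -1666, -11662, -81634]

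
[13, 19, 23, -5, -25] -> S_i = Random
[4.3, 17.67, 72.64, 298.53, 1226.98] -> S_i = 4.30*4.11^i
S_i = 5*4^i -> [5, 20, 80, 320, 1280]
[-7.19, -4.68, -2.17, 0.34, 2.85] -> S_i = -7.19 + 2.51*i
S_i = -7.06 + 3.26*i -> [-7.06, -3.8, -0.54, 2.72, 5.98]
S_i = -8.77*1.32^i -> [-8.77, -11.58, -15.28, -20.17, -26.63]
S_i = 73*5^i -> [73, 365, 1825, 9125, 45625]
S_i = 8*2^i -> [8, 16, 32, 64, 128]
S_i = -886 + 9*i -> [-886, -877, -868, -859, -850]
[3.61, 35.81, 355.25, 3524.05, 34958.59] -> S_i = 3.61*9.92^i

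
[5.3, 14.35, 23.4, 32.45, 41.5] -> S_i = 5.30 + 9.05*i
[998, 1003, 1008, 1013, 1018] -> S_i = 998 + 5*i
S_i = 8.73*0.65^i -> [8.73, 5.67, 3.69, 2.4, 1.56]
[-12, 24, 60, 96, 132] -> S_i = -12 + 36*i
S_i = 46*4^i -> [46, 184, 736, 2944, 11776]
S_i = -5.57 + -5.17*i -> [-5.57, -10.74, -15.91, -21.08, -26.25]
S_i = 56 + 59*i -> [56, 115, 174, 233, 292]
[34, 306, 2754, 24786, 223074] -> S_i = 34*9^i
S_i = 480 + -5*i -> [480, 475, 470, 465, 460]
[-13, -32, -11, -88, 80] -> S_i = Random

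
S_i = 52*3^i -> [52, 156, 468, 1404, 4212]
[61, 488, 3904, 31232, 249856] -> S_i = 61*8^i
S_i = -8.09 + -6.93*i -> [-8.09, -15.02, -21.95, -28.88, -35.81]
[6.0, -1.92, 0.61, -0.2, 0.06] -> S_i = 6.00*(-0.32)^i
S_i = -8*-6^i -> [-8, 48, -288, 1728, -10368]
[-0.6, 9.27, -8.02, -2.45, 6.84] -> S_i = Random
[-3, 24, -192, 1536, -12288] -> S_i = -3*-8^i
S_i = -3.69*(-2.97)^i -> [-3.69, 10.96, -32.55, 96.67, -287.11]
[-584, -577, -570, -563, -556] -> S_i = -584 + 7*i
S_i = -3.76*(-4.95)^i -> [-3.76, 18.61, -92.13, 456.04, -2257.4]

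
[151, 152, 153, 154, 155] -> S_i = 151 + 1*i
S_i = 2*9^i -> [2, 18, 162, 1458, 13122]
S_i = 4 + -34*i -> [4, -30, -64, -98, -132]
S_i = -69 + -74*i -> [-69, -143, -217, -291, -365]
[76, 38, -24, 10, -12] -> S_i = Random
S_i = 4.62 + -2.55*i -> [4.62, 2.07, -0.48, -3.03, -5.58]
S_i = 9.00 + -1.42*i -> [9.0, 7.58, 6.16, 4.74, 3.32]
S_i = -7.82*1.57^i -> [-7.82, -12.28, -19.28, -30.26, -47.51]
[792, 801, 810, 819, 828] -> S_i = 792 + 9*i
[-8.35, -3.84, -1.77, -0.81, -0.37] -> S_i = -8.35*0.46^i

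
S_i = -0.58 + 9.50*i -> [-0.58, 8.92, 18.42, 27.92, 37.42]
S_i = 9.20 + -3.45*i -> [9.2, 5.75, 2.3, -1.15, -4.6]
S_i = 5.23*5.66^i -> [5.23, 29.6, 167.55, 948.31, 5367.44]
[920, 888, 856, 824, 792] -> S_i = 920 + -32*i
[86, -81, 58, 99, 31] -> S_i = Random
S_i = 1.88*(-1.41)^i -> [1.88, -2.65, 3.74, -5.27, 7.43]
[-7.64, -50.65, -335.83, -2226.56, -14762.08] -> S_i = -7.64*6.63^i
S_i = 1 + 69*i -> [1, 70, 139, 208, 277]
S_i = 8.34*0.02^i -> [8.34, 0.17, 0.0, 0.0, 0.0]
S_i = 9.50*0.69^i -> [9.5, 6.56, 4.52, 3.12, 2.15]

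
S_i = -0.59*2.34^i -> [-0.59, -1.38, -3.23, -7.56, -17.69]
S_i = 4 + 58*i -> [4, 62, 120, 178, 236]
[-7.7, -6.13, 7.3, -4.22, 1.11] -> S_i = Random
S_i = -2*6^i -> [-2, -12, -72, -432, -2592]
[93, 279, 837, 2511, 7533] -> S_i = 93*3^i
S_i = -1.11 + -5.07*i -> [-1.11, -6.18, -11.25, -16.32, -21.39]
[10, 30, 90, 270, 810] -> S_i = 10*3^i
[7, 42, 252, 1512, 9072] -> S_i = 7*6^i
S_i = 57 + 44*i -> [57, 101, 145, 189, 233]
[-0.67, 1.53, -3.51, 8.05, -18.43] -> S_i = -0.67*(-2.29)^i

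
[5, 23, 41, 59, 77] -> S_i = 5 + 18*i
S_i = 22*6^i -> [22, 132, 792, 4752, 28512]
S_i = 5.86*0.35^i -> [5.86, 2.05, 0.72, 0.25, 0.09]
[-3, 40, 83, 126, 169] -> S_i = -3 + 43*i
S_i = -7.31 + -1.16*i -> [-7.31, -8.47, -9.63, -10.79, -11.95]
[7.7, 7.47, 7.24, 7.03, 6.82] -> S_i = 7.70*0.97^i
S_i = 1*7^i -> [1, 7, 49, 343, 2401]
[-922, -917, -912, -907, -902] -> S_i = -922 + 5*i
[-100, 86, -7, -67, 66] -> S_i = Random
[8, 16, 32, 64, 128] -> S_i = 8*2^i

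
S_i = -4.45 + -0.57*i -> [-4.45, -5.02, -5.59, -6.16, -6.73]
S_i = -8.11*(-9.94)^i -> [-8.11, 80.61, -801.3, 7964.89, -79171.05]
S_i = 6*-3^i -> [6, -18, 54, -162, 486]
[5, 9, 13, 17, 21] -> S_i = 5 + 4*i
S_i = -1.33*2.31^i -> [-1.33, -3.07, -7.1, -16.39, -37.87]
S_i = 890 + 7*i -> [890, 897, 904, 911, 918]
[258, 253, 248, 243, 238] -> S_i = 258 + -5*i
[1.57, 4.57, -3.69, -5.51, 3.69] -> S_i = Random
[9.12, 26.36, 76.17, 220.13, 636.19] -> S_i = 9.12*2.89^i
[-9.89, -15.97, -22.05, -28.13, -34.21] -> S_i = -9.89 + -6.08*i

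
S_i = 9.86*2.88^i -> [9.86, 28.4, 81.78, 235.53, 678.34]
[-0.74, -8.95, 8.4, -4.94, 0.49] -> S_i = Random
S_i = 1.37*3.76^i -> [1.37, 5.15, 19.37, 72.83, 273.82]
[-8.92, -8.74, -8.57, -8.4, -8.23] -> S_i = -8.92*0.98^i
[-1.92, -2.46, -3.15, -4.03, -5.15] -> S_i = -1.92*1.28^i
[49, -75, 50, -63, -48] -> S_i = Random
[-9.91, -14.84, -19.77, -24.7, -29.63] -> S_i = -9.91 + -4.93*i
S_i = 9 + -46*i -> [9, -37, -83, -129, -175]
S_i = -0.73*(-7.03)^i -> [-0.73, 5.13, -36.08, 253.62, -1782.97]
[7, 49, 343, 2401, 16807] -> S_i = 7*7^i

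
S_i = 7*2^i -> [7, 14, 28, 56, 112]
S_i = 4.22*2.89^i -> [4.22, 12.2, 35.25, 101.86, 294.38]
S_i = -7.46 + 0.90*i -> [-7.46, -6.56, -5.66, -4.76, -3.86]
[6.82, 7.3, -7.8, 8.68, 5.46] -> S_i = Random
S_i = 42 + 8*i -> [42, 50, 58, 66, 74]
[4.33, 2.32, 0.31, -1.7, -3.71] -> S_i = 4.33 + -2.01*i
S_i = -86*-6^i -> [-86, 516, -3096, 18576, -111456]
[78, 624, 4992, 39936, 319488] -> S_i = 78*8^i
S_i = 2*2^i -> [2, 4, 8, 16, 32]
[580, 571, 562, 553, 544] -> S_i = 580 + -9*i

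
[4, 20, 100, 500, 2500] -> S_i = 4*5^i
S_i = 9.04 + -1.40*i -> [9.04, 7.64, 6.24, 4.84, 3.44]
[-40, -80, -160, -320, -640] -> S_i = -40*2^i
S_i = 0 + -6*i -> [0, -6, -12, -18, -24]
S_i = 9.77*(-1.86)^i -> [9.77, -18.17, 33.8, -62.87, 116.94]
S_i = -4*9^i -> [-4, -36, -324, -2916, -26244]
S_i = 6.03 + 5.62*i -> [6.03, 11.65, 17.27, 22.89, 28.51]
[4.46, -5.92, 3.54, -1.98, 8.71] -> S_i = Random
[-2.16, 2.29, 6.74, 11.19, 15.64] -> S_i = -2.16 + 4.45*i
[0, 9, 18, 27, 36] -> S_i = 0 + 9*i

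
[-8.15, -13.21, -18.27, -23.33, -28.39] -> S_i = -8.15 + -5.06*i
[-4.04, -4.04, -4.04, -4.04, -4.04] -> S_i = -4.04*1.00^i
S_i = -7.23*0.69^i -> [-7.23, -4.99, -3.44, -2.38, -1.64]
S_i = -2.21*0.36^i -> [-2.21, -0.8, -0.29, -0.1, -0.04]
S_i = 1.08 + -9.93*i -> [1.08, -8.85, -18.78, -28.71, -38.64]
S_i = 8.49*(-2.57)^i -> [8.49, -21.82, 56.08, -144.11, 370.37]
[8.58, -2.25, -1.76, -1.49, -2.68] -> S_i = Random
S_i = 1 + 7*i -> [1, 8, 15, 22, 29]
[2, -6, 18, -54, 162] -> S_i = 2*-3^i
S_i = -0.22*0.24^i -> [-0.22, -0.05, -0.01, -0.0, -0.0]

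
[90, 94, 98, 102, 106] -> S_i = 90 + 4*i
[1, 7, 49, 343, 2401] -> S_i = 1*7^i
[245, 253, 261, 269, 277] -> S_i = 245 + 8*i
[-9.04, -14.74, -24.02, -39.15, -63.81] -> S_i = -9.04*1.63^i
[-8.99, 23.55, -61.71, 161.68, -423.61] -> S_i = -8.99*(-2.62)^i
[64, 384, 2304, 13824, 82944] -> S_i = 64*6^i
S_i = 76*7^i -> [76, 532, 3724, 26068, 182476]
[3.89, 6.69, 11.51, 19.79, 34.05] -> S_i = 3.89*1.72^i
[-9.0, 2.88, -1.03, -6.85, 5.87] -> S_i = Random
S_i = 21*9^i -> [21, 189, 1701, 15309, 137781]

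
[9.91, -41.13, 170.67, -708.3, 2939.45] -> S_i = 9.91*(-4.15)^i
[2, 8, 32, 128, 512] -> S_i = 2*4^i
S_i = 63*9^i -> [63, 567, 5103, 45927, 413343]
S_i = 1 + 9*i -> [1, 10, 19, 28, 37]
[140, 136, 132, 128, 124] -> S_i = 140 + -4*i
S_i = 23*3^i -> [23, 69, 207, 621, 1863]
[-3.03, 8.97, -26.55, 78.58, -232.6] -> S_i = -3.03*(-2.96)^i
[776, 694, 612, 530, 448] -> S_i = 776 + -82*i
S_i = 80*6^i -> [80, 480, 2880, 17280, 103680]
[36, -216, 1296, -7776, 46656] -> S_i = 36*-6^i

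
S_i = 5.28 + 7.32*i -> [5.28, 12.6, 19.92, 27.24, 34.56]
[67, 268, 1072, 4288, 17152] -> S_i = 67*4^i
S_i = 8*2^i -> [8, 16, 32, 64, 128]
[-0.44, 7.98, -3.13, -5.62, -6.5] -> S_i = Random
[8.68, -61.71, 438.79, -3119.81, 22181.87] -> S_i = 8.68*(-7.11)^i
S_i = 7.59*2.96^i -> [7.59, 22.47, 66.5, 196.84, 582.65]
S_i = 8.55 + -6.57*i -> [8.55, 1.98, -4.59, -11.16, -17.73]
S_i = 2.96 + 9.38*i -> [2.96, 12.34, 21.72, 31.1, 40.48]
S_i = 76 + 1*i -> [76, 77, 78, 79, 80]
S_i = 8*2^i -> [8, 16, 32, 64, 128]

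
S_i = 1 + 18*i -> [1, 19, 37, 55, 73]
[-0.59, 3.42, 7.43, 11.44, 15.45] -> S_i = -0.59 + 4.01*i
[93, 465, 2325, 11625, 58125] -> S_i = 93*5^i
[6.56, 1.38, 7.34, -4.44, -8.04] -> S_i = Random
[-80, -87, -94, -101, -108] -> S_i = -80 + -7*i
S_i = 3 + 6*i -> [3, 9, 15, 21, 27]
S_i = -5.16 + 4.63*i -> [-5.16, -0.53, 4.1, 8.73, 13.36]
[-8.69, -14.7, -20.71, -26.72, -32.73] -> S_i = -8.69 + -6.01*i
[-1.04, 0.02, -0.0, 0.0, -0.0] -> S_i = -1.04*(-0.02)^i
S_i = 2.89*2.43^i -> [2.89, 7.02, 17.07, 41.47, 100.77]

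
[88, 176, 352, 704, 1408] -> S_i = 88*2^i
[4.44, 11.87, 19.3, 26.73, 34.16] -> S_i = 4.44 + 7.43*i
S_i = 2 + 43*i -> [2, 45, 88, 131, 174]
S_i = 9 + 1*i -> [9, 10, 11, 12, 13]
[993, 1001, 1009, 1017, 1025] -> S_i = 993 + 8*i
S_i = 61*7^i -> [61, 427, 2989, 20923, 146461]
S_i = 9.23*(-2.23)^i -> [9.23, -20.58, 45.9, -102.36, 228.26]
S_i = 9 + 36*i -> [9, 45, 81, 117, 153]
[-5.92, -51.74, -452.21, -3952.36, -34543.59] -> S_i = -5.92*8.74^i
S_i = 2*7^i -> [2, 14, 98, 686, 4802]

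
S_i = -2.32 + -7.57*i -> [-2.32, -9.89, -17.46, -25.03, -32.6]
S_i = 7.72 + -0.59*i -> [7.72, 7.13, 6.54, 5.95, 5.36]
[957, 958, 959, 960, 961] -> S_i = 957 + 1*i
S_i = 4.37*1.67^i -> [4.37, 7.3, 12.19, 20.35, 33.99]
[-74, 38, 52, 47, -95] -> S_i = Random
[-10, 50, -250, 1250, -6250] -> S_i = -10*-5^i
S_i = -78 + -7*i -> [-78, -85, -92, -99, -106]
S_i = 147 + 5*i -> [147, 152, 157, 162, 167]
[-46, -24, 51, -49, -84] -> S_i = Random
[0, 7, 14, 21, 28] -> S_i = 0 + 7*i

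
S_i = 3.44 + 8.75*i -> [3.44, 12.19, 20.94, 29.69, 38.44]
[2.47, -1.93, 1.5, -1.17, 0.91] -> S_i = 2.47*(-0.78)^i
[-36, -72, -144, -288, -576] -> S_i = -36*2^i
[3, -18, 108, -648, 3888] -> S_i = 3*-6^i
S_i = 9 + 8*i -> [9, 17, 25, 33, 41]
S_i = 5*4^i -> [5, 20, 80, 320, 1280]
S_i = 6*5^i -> [6, 30, 150, 750, 3750]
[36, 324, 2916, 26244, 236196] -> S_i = 36*9^i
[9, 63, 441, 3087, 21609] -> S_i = 9*7^i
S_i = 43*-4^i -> [43, -172, 688, -2752, 11008]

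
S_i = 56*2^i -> [56, 112, 224, 448, 896]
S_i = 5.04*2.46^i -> [5.04, 12.4, 30.5, 75.03, 184.57]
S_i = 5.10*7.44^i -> [5.1, 37.94, 282.3, 2100.34, 15626.51]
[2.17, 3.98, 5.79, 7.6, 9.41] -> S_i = 2.17 + 1.81*i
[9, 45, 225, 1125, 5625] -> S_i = 9*5^i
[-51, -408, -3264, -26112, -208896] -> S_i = -51*8^i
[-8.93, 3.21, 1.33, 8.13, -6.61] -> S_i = Random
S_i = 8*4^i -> [8, 32, 128, 512, 2048]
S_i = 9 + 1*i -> [9, 10, 11, 12, 13]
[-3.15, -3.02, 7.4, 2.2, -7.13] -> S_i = Random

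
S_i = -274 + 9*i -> [-274, -265, -256, -247, -238]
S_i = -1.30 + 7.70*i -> [-1.3, 6.4, 14.1, 21.8, 29.5]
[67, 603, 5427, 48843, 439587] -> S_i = 67*9^i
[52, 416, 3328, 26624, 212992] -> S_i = 52*8^i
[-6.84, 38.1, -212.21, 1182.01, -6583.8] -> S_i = -6.84*(-5.57)^i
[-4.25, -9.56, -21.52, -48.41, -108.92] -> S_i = -4.25*2.25^i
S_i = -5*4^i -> [-5, -20, -80, -320, -1280]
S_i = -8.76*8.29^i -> [-8.76, -72.62, -602.02, -4990.77, -41373.5]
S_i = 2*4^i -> [2, 8, 32, 128, 512]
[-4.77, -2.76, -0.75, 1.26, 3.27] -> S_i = -4.77 + 2.01*i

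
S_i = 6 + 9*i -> [6, 15, 24, 33, 42]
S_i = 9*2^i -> [9, 18, 36, 72, 144]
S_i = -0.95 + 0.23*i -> [-0.95, -0.72, -0.49, -0.26, -0.03]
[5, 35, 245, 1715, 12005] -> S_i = 5*7^i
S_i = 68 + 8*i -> [68, 76, 84, 92, 100]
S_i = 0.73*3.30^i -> [0.73, 2.41, 7.95, 26.23, 86.57]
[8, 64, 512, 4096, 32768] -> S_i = 8*8^i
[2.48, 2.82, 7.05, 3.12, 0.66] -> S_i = Random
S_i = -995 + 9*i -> [-995, -986, -977, -968, -959]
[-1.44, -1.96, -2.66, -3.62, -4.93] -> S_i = -1.44*1.36^i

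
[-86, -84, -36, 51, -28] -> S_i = Random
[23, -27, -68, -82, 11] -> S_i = Random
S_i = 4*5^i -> [4, 20, 100, 500, 2500]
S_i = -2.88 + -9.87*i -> [-2.88, -12.75, -22.62, -32.49, -42.36]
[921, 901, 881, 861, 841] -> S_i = 921 + -20*i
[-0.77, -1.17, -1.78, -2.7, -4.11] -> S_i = -0.77*1.52^i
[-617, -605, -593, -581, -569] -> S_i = -617 + 12*i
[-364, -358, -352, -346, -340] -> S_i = -364 + 6*i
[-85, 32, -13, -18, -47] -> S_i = Random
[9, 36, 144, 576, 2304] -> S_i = 9*4^i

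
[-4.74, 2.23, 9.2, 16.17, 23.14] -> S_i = -4.74 + 6.97*i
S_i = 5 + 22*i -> [5, 27, 49, 71, 93]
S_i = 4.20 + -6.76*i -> [4.2, -2.56, -9.32, -16.08, -22.84]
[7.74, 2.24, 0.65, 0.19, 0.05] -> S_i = 7.74*0.29^i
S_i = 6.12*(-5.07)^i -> [6.12, -31.03, 157.31, -797.58, 4043.74]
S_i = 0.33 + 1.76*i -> [0.33, 2.09, 3.85, 5.61, 7.37]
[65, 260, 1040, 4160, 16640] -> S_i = 65*4^i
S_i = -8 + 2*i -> [-8, -6, -4, -2, 0]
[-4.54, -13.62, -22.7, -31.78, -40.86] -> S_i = -4.54 + -9.08*i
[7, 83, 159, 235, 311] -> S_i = 7 + 76*i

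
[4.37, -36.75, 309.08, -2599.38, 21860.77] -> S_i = 4.37*(-8.41)^i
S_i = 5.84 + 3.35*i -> [5.84, 9.19, 12.54, 15.89, 19.24]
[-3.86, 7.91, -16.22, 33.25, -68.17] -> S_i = -3.86*(-2.05)^i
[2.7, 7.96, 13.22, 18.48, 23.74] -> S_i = 2.70 + 5.26*i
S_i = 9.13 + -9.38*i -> [9.13, -0.25, -9.63, -19.01, -28.39]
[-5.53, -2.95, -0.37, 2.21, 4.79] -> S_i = -5.53 + 2.58*i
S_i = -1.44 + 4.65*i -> [-1.44, 3.21, 7.86, 12.51, 17.16]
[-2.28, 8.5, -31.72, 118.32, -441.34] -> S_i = -2.28*(-3.73)^i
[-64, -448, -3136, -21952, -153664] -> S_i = -64*7^i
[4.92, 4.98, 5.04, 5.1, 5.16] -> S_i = 4.92 + 0.06*i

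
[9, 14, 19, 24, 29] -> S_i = 9 + 5*i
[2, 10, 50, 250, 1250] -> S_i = 2*5^i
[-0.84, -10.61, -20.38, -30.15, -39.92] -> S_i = -0.84 + -9.77*i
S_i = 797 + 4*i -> [797, 801, 805, 809, 813]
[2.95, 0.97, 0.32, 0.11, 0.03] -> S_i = 2.95*0.33^i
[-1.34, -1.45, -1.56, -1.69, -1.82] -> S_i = -1.34*1.08^i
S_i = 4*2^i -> [4, 8, 16, 32, 64]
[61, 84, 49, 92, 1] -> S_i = Random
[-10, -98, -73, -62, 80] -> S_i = Random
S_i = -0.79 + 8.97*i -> [-0.79, 8.18, 17.15, 26.12, 35.09]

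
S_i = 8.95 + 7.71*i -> [8.95, 16.66, 24.37, 32.08, 39.79]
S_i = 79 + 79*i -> [79, 158, 237, 316, 395]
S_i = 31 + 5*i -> [31, 36, 41, 46, 51]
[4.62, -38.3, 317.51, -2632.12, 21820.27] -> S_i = 4.62*(-8.29)^i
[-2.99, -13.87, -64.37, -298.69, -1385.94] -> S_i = -2.99*4.64^i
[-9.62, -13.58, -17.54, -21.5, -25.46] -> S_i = -9.62 + -3.96*i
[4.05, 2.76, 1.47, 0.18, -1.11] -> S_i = 4.05 + -1.29*i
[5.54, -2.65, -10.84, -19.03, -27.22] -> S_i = 5.54 + -8.19*i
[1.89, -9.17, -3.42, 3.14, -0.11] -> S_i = Random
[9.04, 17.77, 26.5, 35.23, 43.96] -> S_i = 9.04 + 8.73*i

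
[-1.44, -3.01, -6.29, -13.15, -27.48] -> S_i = -1.44*2.09^i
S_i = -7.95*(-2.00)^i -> [-7.95, 15.9, -31.8, 63.6, -127.2]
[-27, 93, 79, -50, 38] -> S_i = Random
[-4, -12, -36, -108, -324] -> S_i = -4*3^i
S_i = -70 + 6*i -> [-70, -64, -58, -52, -46]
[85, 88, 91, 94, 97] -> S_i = 85 + 3*i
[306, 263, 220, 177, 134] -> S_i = 306 + -43*i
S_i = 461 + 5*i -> [461, 466, 471, 476, 481]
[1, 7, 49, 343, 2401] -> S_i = 1*7^i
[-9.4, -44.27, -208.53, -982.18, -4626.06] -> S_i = -9.40*4.71^i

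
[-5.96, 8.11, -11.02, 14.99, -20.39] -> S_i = -5.96*(-1.36)^i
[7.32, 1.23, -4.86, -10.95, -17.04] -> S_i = 7.32 + -6.09*i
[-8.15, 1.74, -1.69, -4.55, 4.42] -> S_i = Random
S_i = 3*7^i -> [3, 21, 147, 1029, 7203]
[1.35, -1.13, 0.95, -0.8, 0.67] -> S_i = 1.35*(-0.84)^i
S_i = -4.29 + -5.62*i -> [-4.29, -9.91, -15.53, -21.15, -26.77]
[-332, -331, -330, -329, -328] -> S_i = -332 + 1*i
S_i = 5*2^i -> [5, 10, 20, 40, 80]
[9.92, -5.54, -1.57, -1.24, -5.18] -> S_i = Random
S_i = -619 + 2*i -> [-619, -617, -615, -613, -611]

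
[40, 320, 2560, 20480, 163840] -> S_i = 40*8^i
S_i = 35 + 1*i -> [35, 36, 37, 38, 39]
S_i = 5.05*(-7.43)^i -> [5.05, -37.52, 278.78, -2071.37, 15390.28]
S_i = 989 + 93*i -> [989, 1082, 1175, 1268, 1361]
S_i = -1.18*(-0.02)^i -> [-1.18, 0.02, -0.0, 0.0, -0.0]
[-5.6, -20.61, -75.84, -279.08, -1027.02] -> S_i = -5.60*3.68^i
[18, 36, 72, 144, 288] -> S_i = 18*2^i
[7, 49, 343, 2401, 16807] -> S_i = 7*7^i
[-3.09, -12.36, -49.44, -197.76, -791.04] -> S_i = -3.09*4.00^i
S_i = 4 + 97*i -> [4, 101, 198, 295, 392]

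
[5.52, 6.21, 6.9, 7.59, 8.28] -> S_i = 5.52 + 0.69*i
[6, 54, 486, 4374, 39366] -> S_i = 6*9^i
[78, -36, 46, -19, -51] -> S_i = Random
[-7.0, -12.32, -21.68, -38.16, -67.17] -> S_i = -7.00*1.76^i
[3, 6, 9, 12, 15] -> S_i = 3 + 3*i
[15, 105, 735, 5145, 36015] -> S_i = 15*7^i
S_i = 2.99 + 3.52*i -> [2.99, 6.51, 10.03, 13.55, 17.07]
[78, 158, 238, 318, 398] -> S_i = 78 + 80*i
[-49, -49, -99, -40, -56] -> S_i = Random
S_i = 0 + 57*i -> [0, 57, 114, 171, 228]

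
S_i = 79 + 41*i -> [79, 120, 161, 202, 243]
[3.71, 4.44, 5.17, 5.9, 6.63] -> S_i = 3.71 + 0.73*i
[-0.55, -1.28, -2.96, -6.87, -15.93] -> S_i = -0.55*2.32^i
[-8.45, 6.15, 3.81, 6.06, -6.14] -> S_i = Random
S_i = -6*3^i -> [-6, -18, -54, -162, -486]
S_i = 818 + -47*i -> [818, 771, 724, 677, 630]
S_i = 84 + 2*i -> [84, 86, 88, 90, 92]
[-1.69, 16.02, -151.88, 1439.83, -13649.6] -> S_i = -1.69*(-9.48)^i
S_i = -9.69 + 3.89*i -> [-9.69, -5.8, -1.91, 1.98, 5.87]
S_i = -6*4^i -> [-6, -24, -96, -384, -1536]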